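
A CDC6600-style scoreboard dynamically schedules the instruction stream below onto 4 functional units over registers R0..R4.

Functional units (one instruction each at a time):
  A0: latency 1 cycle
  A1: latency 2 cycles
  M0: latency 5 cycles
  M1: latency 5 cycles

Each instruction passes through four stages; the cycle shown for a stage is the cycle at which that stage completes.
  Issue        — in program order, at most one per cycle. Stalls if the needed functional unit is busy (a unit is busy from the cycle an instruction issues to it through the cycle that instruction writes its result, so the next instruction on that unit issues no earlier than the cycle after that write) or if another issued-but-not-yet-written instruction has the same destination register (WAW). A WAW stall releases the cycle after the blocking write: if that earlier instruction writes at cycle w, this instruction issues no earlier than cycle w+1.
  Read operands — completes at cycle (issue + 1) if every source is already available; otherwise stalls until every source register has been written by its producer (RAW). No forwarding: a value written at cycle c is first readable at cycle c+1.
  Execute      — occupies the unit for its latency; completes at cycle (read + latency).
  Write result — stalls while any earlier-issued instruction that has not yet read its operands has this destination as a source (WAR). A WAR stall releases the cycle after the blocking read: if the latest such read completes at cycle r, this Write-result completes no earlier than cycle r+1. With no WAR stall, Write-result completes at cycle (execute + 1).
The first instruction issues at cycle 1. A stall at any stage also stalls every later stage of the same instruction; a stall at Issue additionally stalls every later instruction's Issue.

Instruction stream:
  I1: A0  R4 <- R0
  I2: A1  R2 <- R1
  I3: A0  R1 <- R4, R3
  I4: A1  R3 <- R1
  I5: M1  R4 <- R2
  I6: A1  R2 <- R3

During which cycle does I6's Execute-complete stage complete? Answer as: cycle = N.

cycle = 16

[1] I1 dispatched to A0
[2] I1 operands ready, I2 dispatched to A1
[3] I1 complete, I2 operands ready
[4] R4←I1
[5] I2 complete, I3 dispatched to A0
[6] R2←I2, I3 operands ready
[7] I3 complete, I4 dispatched to A1
[8] R1←I3, I5 dispatched to M1
[9] I4 operands ready, I5 operands ready
[11] I4 complete
[12] R3←I4
[13] I6 dispatched to A1
[14] I5 complete, I6 operands ready
[15] R4←I5
[16] I6 complete
[17] R2←I6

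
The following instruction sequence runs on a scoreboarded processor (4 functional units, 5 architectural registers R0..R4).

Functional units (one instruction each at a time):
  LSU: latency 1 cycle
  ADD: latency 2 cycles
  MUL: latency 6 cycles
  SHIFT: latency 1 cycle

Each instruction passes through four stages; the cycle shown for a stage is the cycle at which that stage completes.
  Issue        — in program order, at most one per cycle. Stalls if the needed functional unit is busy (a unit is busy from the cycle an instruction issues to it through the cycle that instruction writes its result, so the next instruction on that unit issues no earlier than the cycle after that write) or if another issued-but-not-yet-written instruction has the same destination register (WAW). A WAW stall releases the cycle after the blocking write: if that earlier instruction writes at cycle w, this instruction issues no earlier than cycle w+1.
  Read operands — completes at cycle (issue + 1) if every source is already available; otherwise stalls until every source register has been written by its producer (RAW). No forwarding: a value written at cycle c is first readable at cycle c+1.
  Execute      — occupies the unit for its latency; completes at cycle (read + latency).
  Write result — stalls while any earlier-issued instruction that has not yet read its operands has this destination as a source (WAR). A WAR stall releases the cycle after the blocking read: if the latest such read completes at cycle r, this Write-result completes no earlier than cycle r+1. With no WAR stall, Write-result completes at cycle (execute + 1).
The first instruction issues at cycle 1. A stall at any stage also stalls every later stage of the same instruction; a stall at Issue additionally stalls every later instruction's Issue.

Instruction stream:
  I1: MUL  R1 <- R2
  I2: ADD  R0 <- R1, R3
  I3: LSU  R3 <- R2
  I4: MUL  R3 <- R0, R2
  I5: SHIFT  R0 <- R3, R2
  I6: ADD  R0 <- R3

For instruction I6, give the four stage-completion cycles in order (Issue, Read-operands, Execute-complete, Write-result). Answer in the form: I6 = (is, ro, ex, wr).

I6 = (25, 26, 28, 29)

[1] issue I1 (MUL)
[2] I1 read-ops · issue I2 (ADD)
[3] issue I3 (LSU)
[4] I3 read-ops
[5] I3 finished on LSU
[8] I1 finished on MUL
[9] I1→R1
[10] I2 read-ops
[11] I3→R3
[12] I2 finished on ADD · issue I4 (MUL)
[13] I2→R0
[14] I4 read-ops · issue I5 (SHIFT)
[20] I4 finished on MUL
[21] I4→R3
[22] I5 read-ops
[23] I5 finished on SHIFT
[24] I5→R0
[25] issue I6 (ADD)
[26] I6 read-ops
[28] I6 finished on ADD
[29] I6→R0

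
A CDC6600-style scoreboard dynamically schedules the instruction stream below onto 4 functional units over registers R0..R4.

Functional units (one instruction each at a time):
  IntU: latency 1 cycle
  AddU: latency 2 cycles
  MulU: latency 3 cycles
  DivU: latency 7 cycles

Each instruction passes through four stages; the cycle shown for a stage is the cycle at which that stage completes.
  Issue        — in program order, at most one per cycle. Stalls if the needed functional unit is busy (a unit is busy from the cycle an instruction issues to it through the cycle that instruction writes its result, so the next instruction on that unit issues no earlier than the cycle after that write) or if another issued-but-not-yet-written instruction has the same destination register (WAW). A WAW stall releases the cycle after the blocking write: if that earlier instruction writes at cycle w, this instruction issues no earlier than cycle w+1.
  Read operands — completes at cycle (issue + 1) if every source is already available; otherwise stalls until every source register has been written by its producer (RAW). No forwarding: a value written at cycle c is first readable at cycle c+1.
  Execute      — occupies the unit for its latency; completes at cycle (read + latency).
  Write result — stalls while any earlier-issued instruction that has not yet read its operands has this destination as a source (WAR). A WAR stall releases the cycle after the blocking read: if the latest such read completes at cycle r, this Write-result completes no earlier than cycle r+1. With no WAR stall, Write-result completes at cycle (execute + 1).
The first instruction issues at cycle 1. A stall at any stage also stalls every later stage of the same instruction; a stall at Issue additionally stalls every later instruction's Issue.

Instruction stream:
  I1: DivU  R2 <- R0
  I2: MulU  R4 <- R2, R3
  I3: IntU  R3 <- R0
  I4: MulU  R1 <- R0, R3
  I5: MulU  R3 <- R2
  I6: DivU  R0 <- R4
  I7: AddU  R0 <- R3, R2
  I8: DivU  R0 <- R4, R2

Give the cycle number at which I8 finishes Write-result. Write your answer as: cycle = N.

cycle = 47

[I1] 1/2/9/10
[I2] 2/11/14/15  (RAW R2: wait I1 write@10)
[I3] 3/4/5/12  (WAR R3: wait I2 read@11)
[I4] 16/17/20/21  (struct: MulU busy until I2 writes@15)
[I5] 22/23/26/27  (struct: MulU busy until I4 writes@21)
[I6] 23/24/31/32
[I7] 33/34/36/37  (WAW R0: wait I6 write@32)
[I8] 38/39/46/47  (WAW R0: wait I7 write@37)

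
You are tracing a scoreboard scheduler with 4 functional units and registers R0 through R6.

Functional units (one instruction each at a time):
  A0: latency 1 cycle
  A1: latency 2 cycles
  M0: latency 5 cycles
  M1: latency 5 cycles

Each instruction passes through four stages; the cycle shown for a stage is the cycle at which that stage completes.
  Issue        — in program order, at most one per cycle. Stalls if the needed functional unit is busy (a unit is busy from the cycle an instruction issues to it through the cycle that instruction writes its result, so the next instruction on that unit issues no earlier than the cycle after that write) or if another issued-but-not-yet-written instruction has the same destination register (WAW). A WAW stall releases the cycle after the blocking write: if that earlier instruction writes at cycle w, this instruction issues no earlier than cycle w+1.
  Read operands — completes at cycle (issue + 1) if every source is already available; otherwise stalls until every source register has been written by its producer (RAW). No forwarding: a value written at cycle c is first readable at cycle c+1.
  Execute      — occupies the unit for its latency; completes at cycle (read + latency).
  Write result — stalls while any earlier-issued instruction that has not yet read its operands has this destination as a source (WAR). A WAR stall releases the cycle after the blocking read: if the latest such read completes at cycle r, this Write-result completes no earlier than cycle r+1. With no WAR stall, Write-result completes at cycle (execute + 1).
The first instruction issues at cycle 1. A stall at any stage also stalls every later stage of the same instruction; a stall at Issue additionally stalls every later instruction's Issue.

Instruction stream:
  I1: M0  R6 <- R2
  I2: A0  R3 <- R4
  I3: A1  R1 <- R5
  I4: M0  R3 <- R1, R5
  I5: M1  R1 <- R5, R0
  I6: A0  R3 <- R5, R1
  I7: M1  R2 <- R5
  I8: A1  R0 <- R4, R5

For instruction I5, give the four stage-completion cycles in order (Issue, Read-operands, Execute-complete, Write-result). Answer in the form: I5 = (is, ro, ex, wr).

I5 = (10, 11, 16, 17)

1) issue 1, read 2, done 7, write 8
2) issue 2, read 3, done 4, write 5
3) issue 3, read 4, done 6, write 7
4) issue 9, read 10, done 15, write 16  <struct: M0 busy until I1 writes@8>
5) issue 10, read 11, done 16, write 17
6) issue 17, read 18, done 19, write 20  <WAW R3: wait I4 write@16>
7) issue 18, read 19, done 24, write 25
8) issue 19, read 20, done 22, write 23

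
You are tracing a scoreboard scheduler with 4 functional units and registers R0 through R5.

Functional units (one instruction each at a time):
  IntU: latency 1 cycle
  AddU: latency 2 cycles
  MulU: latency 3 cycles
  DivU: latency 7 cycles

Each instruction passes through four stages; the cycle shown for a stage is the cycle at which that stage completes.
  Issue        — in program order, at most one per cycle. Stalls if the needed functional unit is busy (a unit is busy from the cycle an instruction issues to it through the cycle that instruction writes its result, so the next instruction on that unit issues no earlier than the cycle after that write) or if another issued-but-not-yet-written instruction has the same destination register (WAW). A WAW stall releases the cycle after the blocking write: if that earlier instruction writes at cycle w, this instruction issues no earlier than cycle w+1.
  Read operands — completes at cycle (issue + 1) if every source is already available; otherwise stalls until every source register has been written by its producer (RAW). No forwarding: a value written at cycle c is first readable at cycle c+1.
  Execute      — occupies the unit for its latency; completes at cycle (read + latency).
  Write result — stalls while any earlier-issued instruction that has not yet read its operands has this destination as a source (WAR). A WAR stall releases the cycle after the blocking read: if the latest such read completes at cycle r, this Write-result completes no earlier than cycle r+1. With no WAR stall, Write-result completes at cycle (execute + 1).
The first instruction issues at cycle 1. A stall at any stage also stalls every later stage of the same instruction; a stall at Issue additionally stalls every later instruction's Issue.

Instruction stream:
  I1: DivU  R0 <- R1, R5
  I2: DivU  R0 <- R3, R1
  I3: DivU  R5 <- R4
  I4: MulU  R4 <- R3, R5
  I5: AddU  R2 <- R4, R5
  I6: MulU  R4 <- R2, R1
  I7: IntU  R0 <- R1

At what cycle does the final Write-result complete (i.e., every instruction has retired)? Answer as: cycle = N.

t=1  I1 dispatched to DivU
t=2  I1 operands ready
t=9  I1 complete
t=10  R0←I1
t=11  I2 dispatched to DivU
t=12  I2 operands ready
t=19  I2 complete
t=20  R0←I2
t=21  I3 dispatched to DivU
t=22  I3 operands ready | I4 dispatched to MulU
t=23  I5 dispatched to AddU
t=29  I3 complete
t=30  R5←I3
t=31  I4 operands ready
t=34  I4 complete
t=35  R4←I4
t=36  I5 operands ready | I6 dispatched to MulU
t=37  I7 dispatched to IntU
t=38  I5 complete | I7 operands ready
t=39  R2←I5 | I7 complete
t=40  I6 operands ready | R0←I7
t=43  I6 complete
t=44  R4←I6

cycle = 44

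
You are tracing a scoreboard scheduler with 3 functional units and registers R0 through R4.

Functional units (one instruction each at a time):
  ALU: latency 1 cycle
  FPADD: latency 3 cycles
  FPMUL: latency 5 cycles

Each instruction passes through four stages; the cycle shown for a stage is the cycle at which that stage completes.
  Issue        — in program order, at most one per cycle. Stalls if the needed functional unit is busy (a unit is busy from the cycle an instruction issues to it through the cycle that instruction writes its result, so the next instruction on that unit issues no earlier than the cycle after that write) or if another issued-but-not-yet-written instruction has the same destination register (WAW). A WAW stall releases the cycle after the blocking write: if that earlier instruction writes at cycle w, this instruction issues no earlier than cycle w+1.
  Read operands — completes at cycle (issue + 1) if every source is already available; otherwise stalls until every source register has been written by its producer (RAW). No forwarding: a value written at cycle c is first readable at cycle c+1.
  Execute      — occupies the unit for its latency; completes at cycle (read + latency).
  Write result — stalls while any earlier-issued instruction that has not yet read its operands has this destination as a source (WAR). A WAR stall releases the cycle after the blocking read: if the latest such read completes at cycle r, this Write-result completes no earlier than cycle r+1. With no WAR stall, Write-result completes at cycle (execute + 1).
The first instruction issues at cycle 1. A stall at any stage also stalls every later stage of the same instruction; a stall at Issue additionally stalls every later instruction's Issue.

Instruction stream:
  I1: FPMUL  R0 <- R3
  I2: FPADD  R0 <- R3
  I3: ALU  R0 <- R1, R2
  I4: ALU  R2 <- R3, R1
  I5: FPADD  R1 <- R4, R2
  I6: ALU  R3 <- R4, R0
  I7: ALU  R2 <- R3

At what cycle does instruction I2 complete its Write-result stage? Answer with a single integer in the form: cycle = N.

I1 -> (1, 2, 7, 8)
I2 -> (9, 10, 13, 14)  // WAW R0: wait I1 write@8
I3 -> (15, 16, 17, 18)  // WAW R0: wait I2 write@14
I4 -> (19, 20, 21, 22)  // struct: ALU busy until I3 writes@18
I5 -> (20, 23, 26, 27)  // RAW R2: wait I4 write@22
I6 -> (23, 24, 25, 26)  // struct: ALU busy until I4 writes@22
I7 -> (27, 28, 29, 30)  // struct: ALU busy until I6 writes@26

cycle = 14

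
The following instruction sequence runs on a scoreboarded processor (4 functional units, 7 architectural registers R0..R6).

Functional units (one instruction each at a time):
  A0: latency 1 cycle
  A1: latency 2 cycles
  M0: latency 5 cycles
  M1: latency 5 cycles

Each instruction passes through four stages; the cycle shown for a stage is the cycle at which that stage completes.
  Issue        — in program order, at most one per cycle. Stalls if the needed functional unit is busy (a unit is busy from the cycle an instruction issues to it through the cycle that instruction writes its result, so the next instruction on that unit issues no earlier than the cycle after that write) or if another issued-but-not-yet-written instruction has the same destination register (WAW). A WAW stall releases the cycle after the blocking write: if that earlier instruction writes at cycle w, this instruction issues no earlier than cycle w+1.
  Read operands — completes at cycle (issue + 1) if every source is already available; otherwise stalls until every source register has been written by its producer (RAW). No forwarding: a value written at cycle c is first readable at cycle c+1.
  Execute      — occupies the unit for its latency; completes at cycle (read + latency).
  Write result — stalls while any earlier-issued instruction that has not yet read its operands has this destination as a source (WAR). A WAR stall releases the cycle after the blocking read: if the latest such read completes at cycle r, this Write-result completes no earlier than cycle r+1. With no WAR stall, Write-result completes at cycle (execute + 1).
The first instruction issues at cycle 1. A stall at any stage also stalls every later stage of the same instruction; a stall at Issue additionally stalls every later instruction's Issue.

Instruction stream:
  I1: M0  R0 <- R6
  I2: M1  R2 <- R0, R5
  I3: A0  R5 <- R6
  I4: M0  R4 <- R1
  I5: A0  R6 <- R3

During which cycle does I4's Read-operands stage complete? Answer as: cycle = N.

I1  is:1  ro:2  ex:7  wr:8
I2  is:2  ro:9  ex:14  wr:15  — RAW R0: wait I1 write@8
I3  is:3  ro:4  ex:5  wr:10  — WAR R5: wait I2 read@9
I4  is:9  ro:10  ex:15  wr:16  — struct: M0 busy until I1 writes@8
I5  is:11  ro:12  ex:13  wr:14  — struct: A0 busy until I3 writes@10

cycle = 10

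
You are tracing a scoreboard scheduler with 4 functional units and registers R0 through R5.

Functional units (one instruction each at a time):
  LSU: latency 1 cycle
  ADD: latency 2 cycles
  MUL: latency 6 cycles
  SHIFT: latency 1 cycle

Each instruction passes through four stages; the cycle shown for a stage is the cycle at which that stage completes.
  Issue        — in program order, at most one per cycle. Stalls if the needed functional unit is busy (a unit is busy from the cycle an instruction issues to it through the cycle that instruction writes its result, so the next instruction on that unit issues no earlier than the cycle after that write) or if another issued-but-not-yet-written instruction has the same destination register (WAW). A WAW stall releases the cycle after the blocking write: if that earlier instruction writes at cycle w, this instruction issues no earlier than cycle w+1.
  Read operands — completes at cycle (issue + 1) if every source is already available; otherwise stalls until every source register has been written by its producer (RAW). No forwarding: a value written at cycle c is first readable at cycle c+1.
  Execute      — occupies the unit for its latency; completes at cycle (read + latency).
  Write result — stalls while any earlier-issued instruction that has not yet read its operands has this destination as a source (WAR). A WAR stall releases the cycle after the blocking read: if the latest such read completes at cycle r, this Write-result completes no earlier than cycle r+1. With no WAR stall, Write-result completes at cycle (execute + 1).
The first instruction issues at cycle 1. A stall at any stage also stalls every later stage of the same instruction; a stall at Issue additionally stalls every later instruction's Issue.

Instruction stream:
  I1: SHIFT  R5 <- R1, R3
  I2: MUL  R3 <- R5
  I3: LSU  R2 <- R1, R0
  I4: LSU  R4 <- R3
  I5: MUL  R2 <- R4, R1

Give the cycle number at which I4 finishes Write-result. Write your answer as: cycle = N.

[1] I1→SHIFT
[2] I1 RO | I2→MUL
[3] I1 EX | I3→LSU
[4] I1 WR R5 | I3 RO
[5] I2 RO | I3 EX
[6] I3 WR R2
[7] I4→LSU
[11] I2 EX
[12] I2 WR R3
[13] I4 RO | I5→MUL
[14] I4 EX
[15] I4 WR R4
[16] I5 RO
[22] I5 EX
[23] I5 WR R2

cycle = 15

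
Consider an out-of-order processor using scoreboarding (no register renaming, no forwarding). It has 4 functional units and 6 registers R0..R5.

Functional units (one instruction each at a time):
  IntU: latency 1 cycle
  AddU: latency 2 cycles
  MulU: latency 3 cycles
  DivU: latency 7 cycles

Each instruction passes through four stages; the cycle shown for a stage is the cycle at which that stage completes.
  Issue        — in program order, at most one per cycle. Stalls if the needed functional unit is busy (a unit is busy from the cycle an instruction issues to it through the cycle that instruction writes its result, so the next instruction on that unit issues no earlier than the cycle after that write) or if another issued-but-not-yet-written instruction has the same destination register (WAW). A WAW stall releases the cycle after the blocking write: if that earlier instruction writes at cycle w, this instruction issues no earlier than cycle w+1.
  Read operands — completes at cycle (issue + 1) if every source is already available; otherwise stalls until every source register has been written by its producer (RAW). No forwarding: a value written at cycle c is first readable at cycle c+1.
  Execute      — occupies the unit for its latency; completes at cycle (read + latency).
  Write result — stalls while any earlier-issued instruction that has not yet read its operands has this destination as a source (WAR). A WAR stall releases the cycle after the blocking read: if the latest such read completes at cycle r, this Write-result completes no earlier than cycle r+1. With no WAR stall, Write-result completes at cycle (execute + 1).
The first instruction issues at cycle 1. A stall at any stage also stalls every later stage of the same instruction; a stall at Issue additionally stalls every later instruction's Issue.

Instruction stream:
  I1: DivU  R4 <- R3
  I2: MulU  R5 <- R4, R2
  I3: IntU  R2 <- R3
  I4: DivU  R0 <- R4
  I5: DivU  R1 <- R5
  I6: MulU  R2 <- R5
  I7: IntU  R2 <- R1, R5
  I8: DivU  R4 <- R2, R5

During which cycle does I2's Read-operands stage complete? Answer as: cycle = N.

cycle 1: I1→DivU
cycle 2: I1 RO · I2→MulU
cycle 3: I3→IntU
cycle 4: I3 RO
cycle 5: I3 EX
cycle 9: I1 EX
cycle 10: I1 WR R4
cycle 11: I2 RO · I4→DivU
cycle 12: I3 WR R2 · I4 RO
cycle 14: I2 EX
cycle 15: I2 WR R5
cycle 19: I4 EX
cycle 20: I4 WR R0
cycle 21: I5→DivU
cycle 22: I5 RO · I6→MulU
cycle 23: I6 RO
cycle 26: I6 EX
cycle 27: I6 WR R2
cycle 28: I7→IntU
cycle 29: I5 EX
cycle 30: I5 WR R1
cycle 31: I7 RO · I8→DivU
cycle 32: I7 EX
cycle 33: I7 WR R2
cycle 34: I8 RO
cycle 41: I8 EX
cycle 42: I8 WR R4

cycle = 11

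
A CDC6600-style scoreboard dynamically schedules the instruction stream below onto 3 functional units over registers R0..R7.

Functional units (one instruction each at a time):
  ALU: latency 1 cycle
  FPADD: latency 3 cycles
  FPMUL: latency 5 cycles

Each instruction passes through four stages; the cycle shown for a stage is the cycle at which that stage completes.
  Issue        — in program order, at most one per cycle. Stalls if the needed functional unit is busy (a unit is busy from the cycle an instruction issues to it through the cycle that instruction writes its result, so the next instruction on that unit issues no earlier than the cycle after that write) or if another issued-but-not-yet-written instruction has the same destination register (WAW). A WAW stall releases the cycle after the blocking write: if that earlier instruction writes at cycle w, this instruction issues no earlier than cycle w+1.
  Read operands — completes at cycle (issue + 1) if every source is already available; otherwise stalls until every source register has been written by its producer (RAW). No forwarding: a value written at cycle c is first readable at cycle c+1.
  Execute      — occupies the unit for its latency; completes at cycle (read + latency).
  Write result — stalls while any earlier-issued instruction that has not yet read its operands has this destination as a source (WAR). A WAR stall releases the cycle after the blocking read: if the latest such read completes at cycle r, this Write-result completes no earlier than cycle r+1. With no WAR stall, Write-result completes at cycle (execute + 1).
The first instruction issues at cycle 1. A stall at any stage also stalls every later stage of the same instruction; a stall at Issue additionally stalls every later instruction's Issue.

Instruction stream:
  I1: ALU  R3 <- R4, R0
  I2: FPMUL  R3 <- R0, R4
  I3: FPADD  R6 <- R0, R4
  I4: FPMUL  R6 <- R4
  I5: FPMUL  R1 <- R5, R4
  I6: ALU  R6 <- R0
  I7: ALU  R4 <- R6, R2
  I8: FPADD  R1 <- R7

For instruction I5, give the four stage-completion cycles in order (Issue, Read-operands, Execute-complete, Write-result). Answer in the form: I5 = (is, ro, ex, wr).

I5 = (21, 22, 27, 28)

I1: IS=1 RO=2 EX=3 WR=4
I2: IS=5 RO=6 EX=11 WR=12  [WAW R3: wait I1 write@4]
I3: IS=6 RO=7 EX=10 WR=11
I4: IS=13 RO=14 EX=19 WR=20  [struct: FPMUL busy until I2 writes@12]
I5: IS=21 RO=22 EX=27 WR=28  [struct: FPMUL busy until I4 writes@20]
I6: IS=22 RO=23 EX=24 WR=25
I7: IS=26 RO=27 EX=28 WR=29  [struct: ALU busy until I6 writes@25]
I8: IS=29 RO=30 EX=33 WR=34  [WAW R1: wait I5 write@28]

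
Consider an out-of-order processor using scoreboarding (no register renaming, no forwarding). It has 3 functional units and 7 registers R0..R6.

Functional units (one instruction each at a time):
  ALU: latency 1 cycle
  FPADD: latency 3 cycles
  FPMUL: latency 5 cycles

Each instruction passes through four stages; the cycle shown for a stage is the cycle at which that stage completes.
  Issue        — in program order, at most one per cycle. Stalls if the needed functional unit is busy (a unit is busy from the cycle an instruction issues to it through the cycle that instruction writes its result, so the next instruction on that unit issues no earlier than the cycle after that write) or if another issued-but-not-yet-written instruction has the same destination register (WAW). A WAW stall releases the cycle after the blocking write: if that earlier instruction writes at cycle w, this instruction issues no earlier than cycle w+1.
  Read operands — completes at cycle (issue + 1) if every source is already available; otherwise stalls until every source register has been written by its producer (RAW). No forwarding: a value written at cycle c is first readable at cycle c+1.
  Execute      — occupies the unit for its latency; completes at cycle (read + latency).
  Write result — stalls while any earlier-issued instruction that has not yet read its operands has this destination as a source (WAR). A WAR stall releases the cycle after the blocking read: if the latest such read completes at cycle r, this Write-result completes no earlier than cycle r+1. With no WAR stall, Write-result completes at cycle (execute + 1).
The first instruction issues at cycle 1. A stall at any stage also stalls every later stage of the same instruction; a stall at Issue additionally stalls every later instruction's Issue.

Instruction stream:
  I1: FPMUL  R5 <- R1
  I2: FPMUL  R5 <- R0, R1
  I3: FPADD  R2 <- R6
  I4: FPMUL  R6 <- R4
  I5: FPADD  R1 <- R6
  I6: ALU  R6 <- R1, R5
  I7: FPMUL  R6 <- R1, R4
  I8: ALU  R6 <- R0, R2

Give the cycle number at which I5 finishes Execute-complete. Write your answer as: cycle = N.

cycle = 28

c1: issue I1 (FPMUL)
c2: I1 read-ops
c7: I1 finished on FPMUL
c8: I1→R5
c9: issue I2 (FPMUL)
c10: I2 read-ops, issue I3 (FPADD)
c11: I3 read-ops
c14: I3 finished on FPADD
c15: I2 finished on FPMUL, I3→R2
c16: I2→R5
c17: issue I4 (FPMUL)
c18: I4 read-ops, issue I5 (FPADD)
c23: I4 finished on FPMUL
c24: I4→R6
c25: I5 read-ops, issue I6 (ALU)
c28: I5 finished on FPADD
c29: I5→R1
c30: I6 read-ops
c31: I6 finished on ALU
c32: I6→R6
c33: issue I7 (FPMUL)
c34: I7 read-ops
c39: I7 finished on FPMUL
c40: I7→R6
c41: issue I8 (ALU)
c42: I8 read-ops
c43: I8 finished on ALU
c44: I8→R6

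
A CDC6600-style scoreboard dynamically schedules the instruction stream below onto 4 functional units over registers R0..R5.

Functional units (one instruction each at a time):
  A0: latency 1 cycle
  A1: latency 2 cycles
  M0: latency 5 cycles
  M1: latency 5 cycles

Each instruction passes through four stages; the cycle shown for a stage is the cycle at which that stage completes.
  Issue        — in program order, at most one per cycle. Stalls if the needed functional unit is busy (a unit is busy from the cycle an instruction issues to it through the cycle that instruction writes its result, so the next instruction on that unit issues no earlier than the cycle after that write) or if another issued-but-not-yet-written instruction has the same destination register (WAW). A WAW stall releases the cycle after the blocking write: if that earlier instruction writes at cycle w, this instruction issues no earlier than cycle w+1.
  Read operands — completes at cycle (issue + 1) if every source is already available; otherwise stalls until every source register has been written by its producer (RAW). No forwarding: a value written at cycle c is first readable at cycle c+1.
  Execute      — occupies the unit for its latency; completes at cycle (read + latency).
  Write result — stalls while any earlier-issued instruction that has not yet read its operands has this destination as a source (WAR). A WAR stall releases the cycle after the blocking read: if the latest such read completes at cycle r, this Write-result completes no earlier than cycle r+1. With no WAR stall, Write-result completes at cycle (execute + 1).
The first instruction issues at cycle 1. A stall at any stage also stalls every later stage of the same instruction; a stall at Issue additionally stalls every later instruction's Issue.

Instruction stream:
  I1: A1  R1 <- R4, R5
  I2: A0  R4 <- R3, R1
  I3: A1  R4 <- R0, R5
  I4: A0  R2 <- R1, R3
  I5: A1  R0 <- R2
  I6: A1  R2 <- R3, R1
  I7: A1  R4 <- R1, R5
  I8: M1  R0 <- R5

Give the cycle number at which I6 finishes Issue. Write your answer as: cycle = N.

cycle = 19

I1  is:1  ro:2  ex:4  wr:5
I2  is:2  ro:6  ex:7  wr:8  — RAW R1: wait I1 write@5
I3  is:9  ro:10  ex:12  wr:13  — WAW R4: wait I2 write@8
I4  is:10  ro:11  ex:12  wr:13
I5  is:14  ro:15  ex:17  wr:18  — struct: A1 busy until I3 writes@13
I6  is:19  ro:20  ex:22  wr:23  — struct: A1 busy until I5 writes@18
I7  is:24  ro:25  ex:27  wr:28  — struct: A1 busy until I6 writes@23
I8  is:25  ro:26  ex:31  wr:32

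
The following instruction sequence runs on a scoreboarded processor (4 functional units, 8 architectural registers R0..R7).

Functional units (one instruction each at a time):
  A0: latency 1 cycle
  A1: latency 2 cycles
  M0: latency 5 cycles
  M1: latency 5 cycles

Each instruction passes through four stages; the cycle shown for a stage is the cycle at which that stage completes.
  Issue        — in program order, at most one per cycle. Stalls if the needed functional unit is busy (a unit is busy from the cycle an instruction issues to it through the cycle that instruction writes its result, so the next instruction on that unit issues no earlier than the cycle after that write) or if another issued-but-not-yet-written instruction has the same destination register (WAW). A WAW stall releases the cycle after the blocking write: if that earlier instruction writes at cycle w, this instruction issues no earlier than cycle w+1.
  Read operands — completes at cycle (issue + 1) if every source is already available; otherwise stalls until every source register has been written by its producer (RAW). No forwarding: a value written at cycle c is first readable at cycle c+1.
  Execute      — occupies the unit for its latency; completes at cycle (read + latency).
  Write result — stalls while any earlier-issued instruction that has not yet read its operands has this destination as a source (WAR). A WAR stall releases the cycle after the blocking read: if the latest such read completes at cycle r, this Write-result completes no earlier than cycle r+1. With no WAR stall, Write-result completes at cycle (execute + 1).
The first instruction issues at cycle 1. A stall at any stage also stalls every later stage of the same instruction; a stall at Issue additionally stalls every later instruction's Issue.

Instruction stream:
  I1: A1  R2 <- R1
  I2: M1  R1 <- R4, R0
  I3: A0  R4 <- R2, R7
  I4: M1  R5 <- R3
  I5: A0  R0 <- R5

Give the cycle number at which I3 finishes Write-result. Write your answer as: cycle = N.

cycle = 8

I1 -> (1, 2, 4, 5)
I2 -> (2, 3, 8, 9)
I3 -> (3, 6, 7, 8)  // RAW R2: wait I1 write@5
I4 -> (10, 11, 16, 17)  // struct: M1 busy until I2 writes@9
I5 -> (11, 18, 19, 20)  // RAW R5: wait I4 write@17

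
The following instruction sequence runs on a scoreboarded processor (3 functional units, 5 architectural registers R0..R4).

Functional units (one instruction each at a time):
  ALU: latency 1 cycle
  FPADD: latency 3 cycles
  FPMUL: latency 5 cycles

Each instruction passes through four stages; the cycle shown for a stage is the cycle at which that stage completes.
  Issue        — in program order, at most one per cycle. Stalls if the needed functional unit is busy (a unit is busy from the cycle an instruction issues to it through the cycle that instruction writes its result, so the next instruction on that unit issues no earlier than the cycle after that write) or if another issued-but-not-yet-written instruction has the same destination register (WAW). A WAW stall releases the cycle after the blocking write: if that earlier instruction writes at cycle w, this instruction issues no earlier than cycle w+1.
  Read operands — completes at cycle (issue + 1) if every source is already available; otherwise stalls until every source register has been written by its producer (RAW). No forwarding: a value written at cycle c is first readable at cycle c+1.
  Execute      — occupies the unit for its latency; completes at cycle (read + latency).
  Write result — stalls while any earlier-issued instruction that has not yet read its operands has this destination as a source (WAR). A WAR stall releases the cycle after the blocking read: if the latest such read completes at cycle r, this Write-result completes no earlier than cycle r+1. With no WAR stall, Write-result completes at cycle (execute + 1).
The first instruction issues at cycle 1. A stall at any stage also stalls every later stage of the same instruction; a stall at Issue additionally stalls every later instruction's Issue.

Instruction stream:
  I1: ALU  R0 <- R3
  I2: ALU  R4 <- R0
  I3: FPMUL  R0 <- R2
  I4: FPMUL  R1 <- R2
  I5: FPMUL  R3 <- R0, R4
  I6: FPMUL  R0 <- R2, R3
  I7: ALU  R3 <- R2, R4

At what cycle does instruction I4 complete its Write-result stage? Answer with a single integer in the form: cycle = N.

cycle = 21

I1  is:1  ro:2  ex:3  wr:4
I2  is:5  ro:6  ex:7  wr:8  — struct: ALU busy until I1 writes@4
I3  is:6  ro:7  ex:12  wr:13
I4  is:14  ro:15  ex:20  wr:21  — struct: FPMUL busy until I3 writes@13
I5  is:22  ro:23  ex:28  wr:29  — struct: FPMUL busy until I4 writes@21
I6  is:30  ro:31  ex:36  wr:37  — struct: FPMUL busy until I5 writes@29
I7  is:31  ro:32  ex:33  wr:34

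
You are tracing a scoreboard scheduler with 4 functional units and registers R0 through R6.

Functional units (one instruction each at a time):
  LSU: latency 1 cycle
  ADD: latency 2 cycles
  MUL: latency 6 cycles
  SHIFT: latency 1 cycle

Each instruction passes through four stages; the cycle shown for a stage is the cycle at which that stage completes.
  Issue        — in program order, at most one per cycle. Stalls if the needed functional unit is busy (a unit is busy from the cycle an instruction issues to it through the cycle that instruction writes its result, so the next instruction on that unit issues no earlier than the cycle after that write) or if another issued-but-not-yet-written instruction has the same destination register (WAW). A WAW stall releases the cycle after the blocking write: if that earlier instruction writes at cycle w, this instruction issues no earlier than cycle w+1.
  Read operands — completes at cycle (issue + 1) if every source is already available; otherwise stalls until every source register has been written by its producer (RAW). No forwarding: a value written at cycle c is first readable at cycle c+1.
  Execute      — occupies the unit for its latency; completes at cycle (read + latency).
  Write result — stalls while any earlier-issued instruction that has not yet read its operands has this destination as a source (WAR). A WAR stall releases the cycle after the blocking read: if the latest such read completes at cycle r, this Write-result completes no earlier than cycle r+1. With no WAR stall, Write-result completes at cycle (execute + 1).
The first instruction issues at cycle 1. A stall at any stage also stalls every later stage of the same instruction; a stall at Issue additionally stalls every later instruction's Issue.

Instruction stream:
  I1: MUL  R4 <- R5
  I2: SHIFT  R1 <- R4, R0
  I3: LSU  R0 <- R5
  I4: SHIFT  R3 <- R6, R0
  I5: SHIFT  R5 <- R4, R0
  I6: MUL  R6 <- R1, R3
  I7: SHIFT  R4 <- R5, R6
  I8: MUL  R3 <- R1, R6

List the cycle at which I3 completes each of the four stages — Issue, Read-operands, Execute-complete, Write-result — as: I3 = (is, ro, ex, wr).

I3 = (3, 4, 5, 11)

[I1] 1/2/8/9
[I2] 2/10/11/12  (RAW R4: wait I1 write@9)
[I3] 3/4/5/11  (WAR R0: wait I2 read@10)
[I4] 13/14/15/16  (struct: SHIFT busy until I2 writes@12)
[I5] 17/18/19/20  (struct: SHIFT busy until I4 writes@16)
[I6] 18/19/25/26
[I7] 21/27/28/29  (struct: SHIFT busy until I5 writes@20; RAW R6: wait I6 write@26)
[I8] 27/28/34/35  (struct: MUL busy until I6 writes@26)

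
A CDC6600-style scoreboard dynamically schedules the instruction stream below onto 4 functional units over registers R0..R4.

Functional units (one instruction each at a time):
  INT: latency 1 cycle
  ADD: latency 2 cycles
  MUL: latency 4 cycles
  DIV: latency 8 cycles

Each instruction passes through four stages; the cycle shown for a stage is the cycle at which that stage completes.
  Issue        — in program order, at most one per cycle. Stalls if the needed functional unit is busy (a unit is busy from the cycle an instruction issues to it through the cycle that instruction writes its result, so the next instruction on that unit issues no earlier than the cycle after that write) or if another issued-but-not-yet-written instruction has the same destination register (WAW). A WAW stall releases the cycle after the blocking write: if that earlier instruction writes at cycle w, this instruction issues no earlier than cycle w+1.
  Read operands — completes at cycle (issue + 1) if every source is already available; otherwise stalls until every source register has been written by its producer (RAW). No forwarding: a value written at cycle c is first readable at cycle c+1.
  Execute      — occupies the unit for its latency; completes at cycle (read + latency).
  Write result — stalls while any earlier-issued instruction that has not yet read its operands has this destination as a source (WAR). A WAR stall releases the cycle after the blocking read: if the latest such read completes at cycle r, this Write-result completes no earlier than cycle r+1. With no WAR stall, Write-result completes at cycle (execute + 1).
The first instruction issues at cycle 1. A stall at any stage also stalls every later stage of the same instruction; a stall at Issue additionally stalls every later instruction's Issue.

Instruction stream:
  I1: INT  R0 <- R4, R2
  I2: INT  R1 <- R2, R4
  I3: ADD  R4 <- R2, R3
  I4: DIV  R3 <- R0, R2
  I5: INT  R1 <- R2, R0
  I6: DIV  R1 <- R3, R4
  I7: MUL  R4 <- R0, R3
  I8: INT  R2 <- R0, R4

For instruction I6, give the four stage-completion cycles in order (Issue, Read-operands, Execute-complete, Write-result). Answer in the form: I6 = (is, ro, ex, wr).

[I1] 1/2/3/4
[I2] 5/6/7/8  (struct: INT busy until I1 writes@4)
[I3] 6/7/9/10
[I4] 7/8/16/17
[I5] 9/10/11/12  (struct: INT busy until I2 writes@8)
[I6] 18/19/27/28  (struct: DIV busy until I4 writes@17)
[I7] 19/20/24/25
[I8] 20/26/27/28  (RAW R4: wait I7 write@25)

I6 = (18, 19, 27, 28)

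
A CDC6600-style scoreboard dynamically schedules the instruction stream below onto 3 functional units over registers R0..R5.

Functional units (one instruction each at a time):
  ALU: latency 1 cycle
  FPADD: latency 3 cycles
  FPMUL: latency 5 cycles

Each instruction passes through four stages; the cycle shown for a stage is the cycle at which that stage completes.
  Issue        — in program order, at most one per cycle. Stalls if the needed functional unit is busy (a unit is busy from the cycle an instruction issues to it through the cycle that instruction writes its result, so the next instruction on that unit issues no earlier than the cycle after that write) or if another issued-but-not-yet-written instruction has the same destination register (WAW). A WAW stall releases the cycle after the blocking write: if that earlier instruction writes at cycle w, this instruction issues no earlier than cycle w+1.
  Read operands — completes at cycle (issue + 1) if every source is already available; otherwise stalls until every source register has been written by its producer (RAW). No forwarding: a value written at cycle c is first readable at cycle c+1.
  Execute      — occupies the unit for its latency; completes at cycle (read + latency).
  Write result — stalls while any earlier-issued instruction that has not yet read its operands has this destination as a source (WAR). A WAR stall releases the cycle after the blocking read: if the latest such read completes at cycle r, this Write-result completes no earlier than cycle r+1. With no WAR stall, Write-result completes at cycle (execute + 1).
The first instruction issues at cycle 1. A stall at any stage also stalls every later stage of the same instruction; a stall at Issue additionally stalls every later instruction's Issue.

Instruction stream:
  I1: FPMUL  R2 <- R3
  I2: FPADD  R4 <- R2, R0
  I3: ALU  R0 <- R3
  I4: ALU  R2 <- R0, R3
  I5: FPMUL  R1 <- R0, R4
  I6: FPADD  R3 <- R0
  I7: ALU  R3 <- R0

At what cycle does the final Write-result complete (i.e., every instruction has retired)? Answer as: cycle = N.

cycle 1: I1 dispatched to FPMUL
cycle 2: I1 operands ready | I2 dispatched to FPADD
cycle 3: I3 dispatched to ALU
cycle 4: I3 operands ready
cycle 5: I3 complete
cycle 7: I1 complete
cycle 8: R2←I1
cycle 9: I2 operands ready
cycle 10: R0←I3
cycle 11: I4 dispatched to ALU
cycle 12: I2 complete | I4 operands ready | I5 dispatched to FPMUL
cycle 13: R4←I2 | I4 complete
cycle 14: R2←I4 | I5 operands ready | I6 dispatched to FPADD
cycle 15: I6 operands ready
cycle 18: I6 complete
cycle 19: I5 complete | R3←I6
cycle 20: R1←I5 | I7 dispatched to ALU
cycle 21: I7 operands ready
cycle 22: I7 complete
cycle 23: R3←I7

cycle = 23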